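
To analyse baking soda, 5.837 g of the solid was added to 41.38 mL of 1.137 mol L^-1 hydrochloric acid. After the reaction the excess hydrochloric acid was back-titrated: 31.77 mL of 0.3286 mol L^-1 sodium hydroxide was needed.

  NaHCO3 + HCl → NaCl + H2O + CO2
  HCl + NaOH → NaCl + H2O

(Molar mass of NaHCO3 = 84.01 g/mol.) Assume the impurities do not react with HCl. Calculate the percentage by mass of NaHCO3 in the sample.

n(HCl) added = 0.04138 × 1.137 = 0.04705 mol
n(NaOH) used in back-titration = 0.03177 × 0.3286 = 0.01044 mol
n(HCl) left over = 0.01044 mol (1:1 ratio)
n(HCl) consumed by analyte = 0.04705 − 0.01044 = 0.03661 mol
n(NaHCO3) = 0.03661 mol (1:1 ratio)
mass of NaHCO3 = 0.03661 × 84.01 = 3.076 g
% NaHCO3 = 3.076 / 5.837 × 100 = 52.69 %

52.69 %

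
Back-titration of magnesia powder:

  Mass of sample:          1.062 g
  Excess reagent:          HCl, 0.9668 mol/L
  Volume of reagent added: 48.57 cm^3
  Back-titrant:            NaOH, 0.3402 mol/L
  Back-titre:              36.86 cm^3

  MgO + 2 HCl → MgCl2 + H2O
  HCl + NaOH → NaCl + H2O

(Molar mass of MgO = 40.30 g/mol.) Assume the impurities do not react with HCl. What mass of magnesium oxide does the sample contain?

n(HCl) added = 0.04857 × 0.9668 = 0.04696 mol
n(NaOH) used in back-titration = 0.03686 × 0.3402 = 0.01254 mol
n(HCl) left over = 0.01254 mol (1:1 ratio)
n(HCl) consumed by analyte = 0.04696 − 0.01254 = 0.03442 mol
From the 1:2 ratio, n(MgO) = 1/2 × 0.03442 = 0.01721 mol
mass of MgO = 0.01721 × 40.30 = 0.6935 g

0.6935 g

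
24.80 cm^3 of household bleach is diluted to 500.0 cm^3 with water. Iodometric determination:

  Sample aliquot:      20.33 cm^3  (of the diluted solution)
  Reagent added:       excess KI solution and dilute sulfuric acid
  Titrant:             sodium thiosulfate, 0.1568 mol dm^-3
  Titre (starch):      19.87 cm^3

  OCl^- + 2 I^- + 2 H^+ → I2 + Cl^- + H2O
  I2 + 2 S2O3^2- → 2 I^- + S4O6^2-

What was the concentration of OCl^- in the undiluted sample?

1.545 mol/L

n(S2O3^2-) = 0.01987 × 0.1568 = 3.116 × 10^-3 mol
n(I2) = n(S2O3^2-)/2 = 1.558 × 10^-3 mol
n(OCl^-) in the aliquot = 1.558 × 10^-3 mol (1:1 ratio)
[OCl^-]_dilute = 1.558 × 10^-3 / 0.02033 = 0.07663 mol/L
[OCl^-]_original = 0.07663 × 500.0/24.80 = 1.545 mol/L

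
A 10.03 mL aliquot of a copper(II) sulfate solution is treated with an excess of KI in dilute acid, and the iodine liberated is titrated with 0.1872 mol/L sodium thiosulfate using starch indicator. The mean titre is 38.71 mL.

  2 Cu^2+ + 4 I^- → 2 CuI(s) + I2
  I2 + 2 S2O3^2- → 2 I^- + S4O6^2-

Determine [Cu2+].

n(S2O3^2-) = 0.03871 × 0.1872 = 7.247 × 10^-3 mol
n(I2) = n(S2O3^2-)/2 = 3.623 × 10^-3 mol
From the 2:1 ratio, n(Cu2+) in the aliquot = 2/1 × 3.623 × 10^-3 = 7.247 × 10^-3 mol
[Cu2+] = 7.247 × 10^-3 / 0.01003 = 0.7225 mol/L

0.7225 mol/L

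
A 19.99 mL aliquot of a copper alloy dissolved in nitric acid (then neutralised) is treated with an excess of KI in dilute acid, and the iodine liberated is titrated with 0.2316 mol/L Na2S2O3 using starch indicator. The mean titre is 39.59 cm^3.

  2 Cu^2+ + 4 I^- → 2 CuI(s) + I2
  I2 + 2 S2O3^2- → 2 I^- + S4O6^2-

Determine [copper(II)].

n(S2O3^2-) = 0.03959 × 0.2316 = 9.169 × 10^-3 mol
n(I2) = n(S2O3^2-)/2 = 4.585 × 10^-3 mol
From the 2:1 ratio, n(Cu2+) in the aliquot = 2/1 × 4.585 × 10^-3 = 9.169 × 10^-3 mol
[Cu2+] = 9.169 × 10^-3 / 0.01999 = 0.4587 mol/L

0.4587 mol/L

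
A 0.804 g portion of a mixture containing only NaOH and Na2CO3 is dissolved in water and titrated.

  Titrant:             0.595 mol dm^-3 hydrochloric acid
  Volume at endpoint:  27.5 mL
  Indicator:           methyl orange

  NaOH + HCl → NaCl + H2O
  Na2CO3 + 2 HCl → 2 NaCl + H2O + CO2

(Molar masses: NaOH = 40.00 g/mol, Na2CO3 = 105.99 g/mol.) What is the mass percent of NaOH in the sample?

24.2 %

n(HCl) = 0.0275 × 0.595 = 0.0164 mol
Let x = n(NaOH), y = n(Na2CO3).
Titrant: 1x + 2y = 0.0164;  mass: 40.00x + 105.99y = 0.804
Solving, x = 4.86 × 10^-3 mol, y = 5.75 × 10^-3 mol
mass of NaOH = 4.86 × 10^-3 × 40.00 = 0.194 g
% NaOH = 0.194 / 0.804 × 100 = 24.2 %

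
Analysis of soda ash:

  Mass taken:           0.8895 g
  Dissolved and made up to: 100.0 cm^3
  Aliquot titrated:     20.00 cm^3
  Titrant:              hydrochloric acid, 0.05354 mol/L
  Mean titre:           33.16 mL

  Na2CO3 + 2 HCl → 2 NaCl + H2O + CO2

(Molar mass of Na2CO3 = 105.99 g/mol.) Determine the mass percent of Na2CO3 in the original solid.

52.89 %

n(HCl) per titration = 0.03316 × 0.05354 = 1.775 × 10^-3 mol
From the 1:2 ratio, n(Na2CO3) in each aliquot = 1/2 × 1.775 × 10^-3 = 8.877 × 10^-4 mol
n(Na2CO3) in the whole flask = 8.877 × 10^-4 × 100.0/20.00 = 4.438 × 10^-3 mol
mass of Na2CO3 = 4.438 × 10^-3 × 105.99 = 0.4704 g
% Na2CO3 = 0.4704 / 0.8895 × 100 = 52.89 %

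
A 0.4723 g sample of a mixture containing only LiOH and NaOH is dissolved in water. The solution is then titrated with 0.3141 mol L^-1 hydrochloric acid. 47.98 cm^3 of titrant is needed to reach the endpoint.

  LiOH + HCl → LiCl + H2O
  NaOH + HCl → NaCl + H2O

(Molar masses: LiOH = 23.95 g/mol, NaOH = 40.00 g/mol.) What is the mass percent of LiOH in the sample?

n(HCl) = 0.04798 × 0.3141 = 0.01507 mol
Let x = n(LiOH), y = n(NaOH).
Titrant: 1x + 1y = 0.01507;  mass: 23.95x + 40.00y = 0.4723
Solving, x = 8.132 × 10^-3 mol, y = 6.938 × 10^-3 mol
mass of LiOH = 8.132 × 10^-3 × 23.95 = 0.1948 g
% LiOH = 0.1948 / 0.4723 × 100 = 41.24 %

41.24 %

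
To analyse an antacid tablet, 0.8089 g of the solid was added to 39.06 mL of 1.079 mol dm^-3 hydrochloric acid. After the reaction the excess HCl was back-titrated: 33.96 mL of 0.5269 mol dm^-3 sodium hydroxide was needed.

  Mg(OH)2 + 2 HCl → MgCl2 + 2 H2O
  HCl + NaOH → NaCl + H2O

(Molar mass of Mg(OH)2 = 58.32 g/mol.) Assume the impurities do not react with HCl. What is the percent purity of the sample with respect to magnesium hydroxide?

n(HCl) added = 0.03906 × 1.079 = 0.04215 mol
n(NaOH) used in back-titration = 0.03396 × 0.5269 = 0.01789 mol
n(HCl) left over = 0.01789 mol (1:1 ratio)
n(HCl) consumed by analyte = 0.04215 − 0.01789 = 0.02425 mol
From the 1:2 ratio, n(Mg(OH)2) = 1/2 × 0.02425 = 0.01213 mol
mass of Mg(OH)2 = 0.01213 × 58.32 = 0.7072 g
% Mg(OH)2 = 0.7072 / 0.8089 × 100 = 87.43 %

87.43 %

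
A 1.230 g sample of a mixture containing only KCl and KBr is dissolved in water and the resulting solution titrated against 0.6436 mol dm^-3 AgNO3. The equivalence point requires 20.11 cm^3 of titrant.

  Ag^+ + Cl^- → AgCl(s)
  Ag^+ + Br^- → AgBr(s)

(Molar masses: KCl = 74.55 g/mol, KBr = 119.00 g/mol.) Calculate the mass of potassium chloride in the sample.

0.5202 g

n(AgNO3) = 0.02011 × 0.6436 = 0.01294 mol
Let x = n(KCl), y = n(KBr).
Titrant: 1x + 1y = 0.01294;  mass: 74.55x + 119.00y = 1.230
Solving, x = 6.978 × 10^-3 mol, y = 5.964 × 10^-3 mol
mass of KCl = 6.978 × 10^-3 × 74.55 = 0.5202 g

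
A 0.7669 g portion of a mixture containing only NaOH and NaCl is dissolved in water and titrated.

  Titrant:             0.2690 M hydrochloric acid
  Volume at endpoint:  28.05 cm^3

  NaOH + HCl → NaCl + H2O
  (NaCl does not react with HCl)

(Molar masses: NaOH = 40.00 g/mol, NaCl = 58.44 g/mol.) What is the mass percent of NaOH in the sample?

39.36 %

n(HCl) = 0.02805 × 0.2690 = 7.545 × 10^-3 mol
Let x = n(NaOH), y = n(NaCl).
Titrant: 1x = 7.545 × 10^-3;  mass: 40.00x + 58.44y = 0.7669
Solving, x = 7.545 × 10^-3 mol, y = 7.958 × 10^-3 mol
mass of NaOH = 7.545 × 10^-3 × 40.00 = 0.3018 g
% NaOH = 0.3018 / 0.7669 × 100 = 39.36 %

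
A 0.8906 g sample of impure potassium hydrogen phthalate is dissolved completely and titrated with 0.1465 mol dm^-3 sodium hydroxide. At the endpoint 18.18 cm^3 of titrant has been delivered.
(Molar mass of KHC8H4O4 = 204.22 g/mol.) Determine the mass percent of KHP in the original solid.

61.07 %

KHC8H4O4 + NaOH → KNaC8H4O4 + H2O
n(NaOH) = 0.01818 L × 0.1465 mol/L = 2.663 × 10^-3 mol
n(KHC8H4O4) = 2.663 × 10^-3 mol (1:1 ratio)
mass of KHC8H4O4 = 2.663 × 10^-3 × 204.22 g/mol = 0.5439 g
% KHC8H4O4 = 0.5439 / 0.8906 × 100 = 61.07 %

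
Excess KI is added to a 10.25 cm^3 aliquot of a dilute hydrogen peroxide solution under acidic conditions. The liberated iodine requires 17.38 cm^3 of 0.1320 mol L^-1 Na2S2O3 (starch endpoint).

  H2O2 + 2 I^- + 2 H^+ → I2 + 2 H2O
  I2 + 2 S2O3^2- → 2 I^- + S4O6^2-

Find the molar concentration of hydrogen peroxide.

0.1119 mol/L

n(S2O3^2-) = 0.01738 × 0.1320 = 2.294 × 10^-3 mol
n(I2) = n(S2O3^2-)/2 = 1.147 × 10^-3 mol
n(H2O2) in the aliquot = 1.147 × 10^-3 mol (1:1 ratio)
[H2O2] = 1.147 × 10^-3 / 0.01025 = 0.1119 mol/L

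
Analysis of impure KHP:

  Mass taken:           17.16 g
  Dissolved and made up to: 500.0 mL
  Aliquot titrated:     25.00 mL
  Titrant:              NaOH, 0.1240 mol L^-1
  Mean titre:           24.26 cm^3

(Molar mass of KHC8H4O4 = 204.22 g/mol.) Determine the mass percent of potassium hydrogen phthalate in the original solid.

KHC8H4O4 + NaOH → KNaC8H4O4 + H2O
n(NaOH) per titration = 0.02426 × 0.1240 = 3.008 × 10^-3 mol
n(KHC8H4O4) in each aliquot = 3.008 × 10^-3 mol (1:1 ratio)
n(KHC8H4O4) in the whole flask = 3.008 × 10^-3 × 500.0/25.00 = 0.06016 mol
mass of KHC8H4O4 = 0.06016 × 204.22 = 12.29 g
% KHC8H4O4 = 12.29 / 17.16 × 100 = 71.60 %

71.60 %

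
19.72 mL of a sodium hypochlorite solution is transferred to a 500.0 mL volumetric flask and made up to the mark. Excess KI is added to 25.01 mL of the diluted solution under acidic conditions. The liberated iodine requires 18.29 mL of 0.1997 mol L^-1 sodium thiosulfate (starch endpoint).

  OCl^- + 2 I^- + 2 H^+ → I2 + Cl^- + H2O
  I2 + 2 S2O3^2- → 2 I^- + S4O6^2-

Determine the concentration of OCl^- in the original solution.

1.851 mol/L

n(S2O3^2-) = 0.01829 × 0.1997 = 3.653 × 10^-3 mol
n(I2) = n(S2O3^2-)/2 = 1.826 × 10^-3 mol
n(OCl^-) in the aliquot = 1.826 × 10^-3 mol (1:1 ratio)
[OCl^-]_dilute = 1.826 × 10^-3 / 0.02501 = 0.07302 mol/L
[OCl^-]_original = 0.07302 × 500.0/19.72 = 1.851 mol/L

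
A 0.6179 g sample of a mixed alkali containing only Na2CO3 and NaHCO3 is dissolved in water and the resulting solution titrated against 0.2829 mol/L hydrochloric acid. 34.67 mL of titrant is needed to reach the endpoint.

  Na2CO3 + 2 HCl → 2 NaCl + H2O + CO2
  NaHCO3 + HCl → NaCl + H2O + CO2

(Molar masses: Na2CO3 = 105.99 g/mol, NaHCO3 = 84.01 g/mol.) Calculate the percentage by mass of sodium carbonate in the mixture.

n(HCl) = 0.03467 × 0.2829 = 9.808 × 10^-3 mol
Let x = n(Na2CO3), y = n(NaHCO3).
Titrant: 2x + 1y = 9.808 × 10^-3;  mass: 105.99x + 84.01y = 0.6179
Solving, x = 3.322 × 10^-3 mol, y = 3.164 × 10^-3 mol
mass of Na2CO3 = 3.322 × 10^-3 × 105.99 = 0.3521 g
% Na2CO3 = 0.3521 / 0.6179 × 100 = 56.99 %

56.99 %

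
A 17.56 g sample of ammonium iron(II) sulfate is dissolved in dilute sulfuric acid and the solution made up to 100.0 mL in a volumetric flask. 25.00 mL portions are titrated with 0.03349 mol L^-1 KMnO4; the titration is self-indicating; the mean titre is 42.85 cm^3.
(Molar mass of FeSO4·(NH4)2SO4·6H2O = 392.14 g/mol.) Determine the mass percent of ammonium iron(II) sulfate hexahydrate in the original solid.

64.09 %

MnO4^- + 5 Fe^2+ + 8 H^+ → Mn^2+ + 5 Fe^3+ + 4 H2O
n(KMnO4) per titration = 0.04285 × 0.03349 = 1.435 × 10^-3 mol
From the 5:1 ratio, n(FeSO4·(NH4)2SO4·6H2O) in each aliquot = 5/1 × 1.435 × 10^-3 = 7.175 × 10^-3 mol
n(FeSO4·(NH4)2SO4·6H2O) in the whole flask = 7.175 × 10^-3 × 100.0/25.00 = 0.02870 mol
mass of FeSO4·(NH4)2SO4·6H2O = 0.02870 × 392.14 = 11.25 g
% FeSO4·(NH4)2SO4·6H2O = 11.25 / 17.56 × 100 = 64.09 %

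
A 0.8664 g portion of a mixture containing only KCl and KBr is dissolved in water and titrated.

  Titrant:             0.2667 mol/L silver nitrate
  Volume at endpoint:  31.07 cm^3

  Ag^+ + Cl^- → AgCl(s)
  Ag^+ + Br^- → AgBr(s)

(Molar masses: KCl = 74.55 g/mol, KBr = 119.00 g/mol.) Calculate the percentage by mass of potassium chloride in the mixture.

n(AgNO3) = 0.03107 × 0.2667 = 8.286 × 10^-3 mol
Let x = n(KCl), y = n(KBr).
Titrant: 1x + 1y = 8.286 × 10^-3;  mass: 74.55x + 119.00y = 0.8664
Solving, x = 2.692 × 10^-3 mol, y = 5.594 × 10^-3 mol
mass of KCl = 2.692 × 10^-3 × 74.55 = 0.2007 g
% KCl = 0.2007 / 0.8664 × 100 = 23.17 %

23.17 %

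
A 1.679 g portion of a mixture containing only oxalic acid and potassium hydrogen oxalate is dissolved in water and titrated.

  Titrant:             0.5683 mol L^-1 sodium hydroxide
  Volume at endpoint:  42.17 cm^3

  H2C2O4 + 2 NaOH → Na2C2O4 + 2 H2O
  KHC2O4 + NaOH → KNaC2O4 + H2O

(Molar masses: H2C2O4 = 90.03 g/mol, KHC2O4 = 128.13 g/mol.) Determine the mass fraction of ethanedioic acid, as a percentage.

n(NaOH) = 0.04217 × 0.5683 = 0.02397 mol
Let x = n(H2C2O4), y = n(KHC2O4).
Titrant: 2x + 1y = 0.02397;  mass: 90.03x + 128.13y = 1.679
Solving, x = 8.372 × 10^-3 mol, y = 7.221 × 10^-3 mol
mass of H2C2O4 = 8.372 × 10^-3 × 90.03 = 0.7537 g
% H2C2O4 = 0.7537 / 1.679 × 100 = 44.89 %

44.89 %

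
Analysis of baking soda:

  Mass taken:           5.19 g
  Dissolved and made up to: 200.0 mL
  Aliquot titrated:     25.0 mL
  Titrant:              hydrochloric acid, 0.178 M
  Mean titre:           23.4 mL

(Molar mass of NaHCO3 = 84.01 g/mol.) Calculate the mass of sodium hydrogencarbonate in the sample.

2.80 g

NaHCO3 + HCl → NaCl + H2O + CO2
n(HCl) per titration = 0.0234 × 0.178 = 4.17 × 10^-3 mol
n(NaHCO3) in each aliquot = 4.17 × 10^-3 mol (1:1 ratio)
n(NaHCO3) in the whole flask = 4.17 × 10^-3 × 200.0/25.0 = 0.0333 mol
mass of NaHCO3 = 0.0333 × 84.01 = 2.80 g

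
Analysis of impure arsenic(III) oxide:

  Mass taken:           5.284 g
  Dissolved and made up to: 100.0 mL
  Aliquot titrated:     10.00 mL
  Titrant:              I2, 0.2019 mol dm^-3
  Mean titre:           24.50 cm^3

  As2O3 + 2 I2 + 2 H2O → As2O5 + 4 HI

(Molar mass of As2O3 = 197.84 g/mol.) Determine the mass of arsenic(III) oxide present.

n(I2) per titration = 0.02450 × 0.2019 = 4.947 × 10^-3 mol
From the 1:2 ratio, n(As2O3) in each aliquot = 1/2 × 4.947 × 10^-3 = 2.473 × 10^-3 mol
n(As2O3) in the whole flask = 2.473 × 10^-3 × 100.0/10.00 = 0.02473 mol
mass of As2O3 = 0.02473 × 197.84 = 4.893 g

4.893 g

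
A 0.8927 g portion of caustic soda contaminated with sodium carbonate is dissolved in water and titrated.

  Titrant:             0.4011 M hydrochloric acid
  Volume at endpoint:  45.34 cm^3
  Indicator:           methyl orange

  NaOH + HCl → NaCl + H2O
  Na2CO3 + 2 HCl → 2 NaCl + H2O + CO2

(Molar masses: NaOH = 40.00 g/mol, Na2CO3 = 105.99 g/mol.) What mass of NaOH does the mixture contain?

n(HCl) = 0.04534 × 0.4011 = 0.01819 mol
Let x = n(NaOH), y = n(Na2CO3).
Titrant: 1x + 2y = 0.01819;  mass: 40.00x + 105.99y = 0.8927
Solving, x = 5.468 × 10^-3 mol, y = 6.359 × 10^-3 mol
mass of NaOH = 5.468 × 10^-3 × 40.00 = 0.2187 g

0.2187 g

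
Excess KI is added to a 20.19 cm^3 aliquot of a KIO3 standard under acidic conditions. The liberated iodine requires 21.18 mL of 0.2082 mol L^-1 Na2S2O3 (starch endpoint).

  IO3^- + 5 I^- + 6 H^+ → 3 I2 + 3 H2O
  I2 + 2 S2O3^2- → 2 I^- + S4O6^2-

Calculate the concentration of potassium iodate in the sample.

n(S2O3^2-) = 0.02118 × 0.2082 = 4.410 × 10^-3 mol
n(I2) = n(S2O3^2-)/2 = 2.205 × 10^-3 mol
From the 1:3 ratio, n(IO3^-) in the aliquot = 1/3 × 2.205 × 10^-3 = 7.349 × 10^-4 mol
[IO3^-] = 7.349 × 10^-4 / 0.02019 = 0.03640 mol/L

0.03640 mol/L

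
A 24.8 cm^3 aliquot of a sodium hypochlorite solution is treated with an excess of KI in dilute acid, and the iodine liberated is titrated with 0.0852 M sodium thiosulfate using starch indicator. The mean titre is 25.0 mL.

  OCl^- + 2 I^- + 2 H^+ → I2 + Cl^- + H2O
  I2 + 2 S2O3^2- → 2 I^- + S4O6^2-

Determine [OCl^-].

n(S2O3^2-) = 0.0250 × 0.0852 = 2.13 × 10^-3 mol
n(I2) = n(S2O3^2-)/2 = 1.06 × 10^-3 mol
n(OCl^-) in the aliquot = 1.06 × 10^-3 mol (1:1 ratio)
[OCl^-] = 1.06 × 10^-3 / 0.0248 = 0.0429 mol/L

0.0429 M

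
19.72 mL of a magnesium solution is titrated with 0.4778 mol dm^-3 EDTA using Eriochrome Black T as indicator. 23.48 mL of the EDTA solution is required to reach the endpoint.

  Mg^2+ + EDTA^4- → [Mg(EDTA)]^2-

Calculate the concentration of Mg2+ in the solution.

n(EDTA) = 0.02348 L × 0.4778 mol/L = 0.01122 mol
n(Mg2+) = 0.01122 mol (1:1 mole ratio)
[Mg2+] = 0.01122 mol / 0.01972 L = 0.5689 mol/L

0.5689 mol/L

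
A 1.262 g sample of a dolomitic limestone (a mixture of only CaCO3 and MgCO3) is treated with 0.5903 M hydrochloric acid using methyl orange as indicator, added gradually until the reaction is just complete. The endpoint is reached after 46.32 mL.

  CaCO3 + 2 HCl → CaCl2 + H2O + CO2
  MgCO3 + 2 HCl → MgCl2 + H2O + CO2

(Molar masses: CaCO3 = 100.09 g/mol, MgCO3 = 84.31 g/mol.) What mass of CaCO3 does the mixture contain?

0.6937 g

n(HCl) = 0.04632 × 0.5903 = 0.02734 mol
Let x = n(CaCO3), y = n(MgCO3).
Titrant: 2x + 2y = 0.02734;  mass: 100.09x + 84.31y = 1.262
Solving, x = 6.931 × 10^-3 mol, y = 6.741 × 10^-3 mol
mass of CaCO3 = 6.931 × 10^-3 × 100.09 = 0.6937 g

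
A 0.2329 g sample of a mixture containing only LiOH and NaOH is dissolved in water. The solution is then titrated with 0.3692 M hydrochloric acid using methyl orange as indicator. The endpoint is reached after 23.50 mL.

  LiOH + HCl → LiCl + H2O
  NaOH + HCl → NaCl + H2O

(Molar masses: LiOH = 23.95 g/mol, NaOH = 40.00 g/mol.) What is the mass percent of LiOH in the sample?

73.14 %

n(HCl) = 0.02350 × 0.3692 = 8.676 × 10^-3 mol
Let x = n(LiOH), y = n(NaOH).
Titrant: 1x + 1y = 8.676 × 10^-3;  mass: 23.95x + 40.00y = 0.2329
Solving, x = 7.112 × 10^-3 mol, y = 1.564 × 10^-3 mol
mass of LiOH = 7.112 × 10^-3 × 23.95 = 0.1703 g
% LiOH = 0.1703 / 0.2329 × 100 = 73.14 %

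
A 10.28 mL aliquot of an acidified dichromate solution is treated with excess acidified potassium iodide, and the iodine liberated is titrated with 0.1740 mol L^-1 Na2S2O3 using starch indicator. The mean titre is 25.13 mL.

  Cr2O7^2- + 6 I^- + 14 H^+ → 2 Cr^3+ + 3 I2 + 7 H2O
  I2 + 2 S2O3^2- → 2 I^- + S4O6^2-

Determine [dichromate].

0.07089 mol/L

n(S2O3^2-) = 0.02513 × 0.1740 = 4.373 × 10^-3 mol
n(I2) = n(S2O3^2-)/2 = 2.186 × 10^-3 mol
From the 1:3 ratio, n(Cr2O7^2-) in the aliquot = 1/3 × 2.186 × 10^-3 = 7.288 × 10^-4 mol
[Cr2O7^2-] = 7.288 × 10^-4 / 0.01028 = 0.07089 mol/L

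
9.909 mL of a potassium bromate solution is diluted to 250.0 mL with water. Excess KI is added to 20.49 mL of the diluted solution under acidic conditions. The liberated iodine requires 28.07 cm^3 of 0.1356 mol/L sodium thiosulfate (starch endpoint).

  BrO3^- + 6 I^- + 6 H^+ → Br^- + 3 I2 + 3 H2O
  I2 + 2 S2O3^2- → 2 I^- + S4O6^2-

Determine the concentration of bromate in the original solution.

n(S2O3^2-) = 0.02807 × 0.1356 = 3.806 × 10^-3 mol
n(I2) = n(S2O3^2-)/2 = 1.903 × 10^-3 mol
From the 1:3 ratio, n(BrO3^-) in the aliquot = 1/3 × 1.903 × 10^-3 = 6.344 × 10^-4 mol
[BrO3^-]_dilute = 6.344 × 10^-4 / 0.02049 = 0.03096 mol/L
[BrO3^-]_original = 0.03096 × 250.0/9.909 = 0.7811 mol/L

0.7811 mol/L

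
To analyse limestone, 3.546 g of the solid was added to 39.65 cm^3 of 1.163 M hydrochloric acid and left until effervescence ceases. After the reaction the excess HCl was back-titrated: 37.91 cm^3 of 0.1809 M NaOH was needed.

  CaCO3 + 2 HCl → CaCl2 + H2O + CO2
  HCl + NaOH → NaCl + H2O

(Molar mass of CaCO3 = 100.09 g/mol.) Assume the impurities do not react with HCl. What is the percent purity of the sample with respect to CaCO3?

55.40 %

n(HCl) added = 0.03965 × 1.163 = 0.04611 mol
n(NaOH) used in back-titration = 0.03791 × 0.1809 = 6.858 × 10^-3 mol
n(HCl) left over = 6.858 × 10^-3 mol (1:1 ratio)
n(HCl) consumed by analyte = 0.04611 − 6.858 × 10^-3 = 0.03926 mol
From the 1:2 ratio, n(CaCO3) = 1/2 × 0.03926 = 0.01963 mol
mass of CaCO3 = 0.01963 × 100.09 = 1.965 g
% CaCO3 = 1.965 / 3.546 × 100 = 55.40 %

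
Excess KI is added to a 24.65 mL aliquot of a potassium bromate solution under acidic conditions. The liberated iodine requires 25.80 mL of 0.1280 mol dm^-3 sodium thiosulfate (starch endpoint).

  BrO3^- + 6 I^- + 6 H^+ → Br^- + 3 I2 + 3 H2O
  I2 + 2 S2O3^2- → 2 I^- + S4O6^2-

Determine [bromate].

0.02233 mol/L

n(S2O3^2-) = 0.02580 × 0.1280 = 3.302 × 10^-3 mol
n(I2) = n(S2O3^2-)/2 = 1.651 × 10^-3 mol
From the 1:3 ratio, n(BrO3^-) in the aliquot = 1/3 × 1.651 × 10^-3 = 5.504 × 10^-4 mol
[BrO3^-] = 5.504 × 10^-4 / 0.02465 = 0.02233 mol/L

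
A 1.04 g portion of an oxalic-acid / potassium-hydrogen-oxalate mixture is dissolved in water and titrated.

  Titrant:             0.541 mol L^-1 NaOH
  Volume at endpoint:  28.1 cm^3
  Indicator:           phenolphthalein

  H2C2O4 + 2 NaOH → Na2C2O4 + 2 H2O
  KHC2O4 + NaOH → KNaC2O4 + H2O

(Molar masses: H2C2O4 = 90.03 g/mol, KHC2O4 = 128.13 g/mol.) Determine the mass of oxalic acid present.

0.492 g

n(NaOH) = 0.0281 × 0.541 = 0.0152 mol
Let x = n(H2C2O4), y = n(KHC2O4).
Titrant: 2x + 1y = 0.0152;  mass: 90.03x + 128.13y = 1.04
Solving, x = 5.46 × 10^-3 mol, y = 4.28 × 10^-3 mol
mass of H2C2O4 = 5.46 × 10^-3 × 90.03 = 0.492 g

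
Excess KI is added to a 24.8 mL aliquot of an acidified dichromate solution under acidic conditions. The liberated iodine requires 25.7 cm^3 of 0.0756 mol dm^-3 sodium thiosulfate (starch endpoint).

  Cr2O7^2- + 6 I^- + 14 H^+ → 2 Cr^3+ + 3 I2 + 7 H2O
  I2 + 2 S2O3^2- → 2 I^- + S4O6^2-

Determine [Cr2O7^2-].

n(S2O3^2-) = 0.0257 × 0.0756 = 1.94 × 10^-3 mol
n(I2) = n(S2O3^2-)/2 = 9.71 × 10^-4 mol
From the 1:3 ratio, n(Cr2O7^2-) in the aliquot = 1/3 × 9.71 × 10^-4 = 3.24 × 10^-4 mol
[Cr2O7^2-] = 3.24 × 10^-4 / 0.0248 = 0.0131 mol/L

0.0131 mol/L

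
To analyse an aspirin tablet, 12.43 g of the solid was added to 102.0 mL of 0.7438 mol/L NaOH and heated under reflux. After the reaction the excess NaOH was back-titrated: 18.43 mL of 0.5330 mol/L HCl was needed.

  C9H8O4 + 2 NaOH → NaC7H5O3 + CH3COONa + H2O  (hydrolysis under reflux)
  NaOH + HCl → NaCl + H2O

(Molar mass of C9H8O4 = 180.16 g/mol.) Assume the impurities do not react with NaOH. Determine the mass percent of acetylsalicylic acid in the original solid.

n(NaOH) added = 0.1020 × 0.7438 = 0.07587 mol
n(HCl) used in back-titration = 0.01843 × 0.5330 = 9.823 × 10^-3 mol
n(NaOH) left over = 9.823 × 10^-3 mol (1:1 ratio)
n(NaOH) consumed by analyte = 0.07587 − 9.823 × 10^-3 = 0.06604 mol
From the 1:2 ratio, n(C9H8O4) = 1/2 × 0.06604 = 0.03302 mol
mass of C9H8O4 = 0.03302 × 180.16 = 5.949 g
% C9H8O4 = 5.949 / 12.43 × 100 = 47.86 %

47.86 %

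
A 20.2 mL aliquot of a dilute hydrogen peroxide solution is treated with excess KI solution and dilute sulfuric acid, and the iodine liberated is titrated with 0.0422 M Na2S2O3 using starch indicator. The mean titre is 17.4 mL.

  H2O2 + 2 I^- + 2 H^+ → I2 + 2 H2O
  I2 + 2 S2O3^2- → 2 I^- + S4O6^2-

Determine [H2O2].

n(S2O3^2-) = 0.0174 × 0.0422 = 7.34 × 10^-4 mol
n(I2) = n(S2O3^2-)/2 = 3.67 × 10^-4 mol
n(H2O2) in the aliquot = 3.67 × 10^-4 mol (1:1 ratio)
[H2O2] = 3.67 × 10^-4 / 0.0202 = 0.0182 mol/L

0.0182 M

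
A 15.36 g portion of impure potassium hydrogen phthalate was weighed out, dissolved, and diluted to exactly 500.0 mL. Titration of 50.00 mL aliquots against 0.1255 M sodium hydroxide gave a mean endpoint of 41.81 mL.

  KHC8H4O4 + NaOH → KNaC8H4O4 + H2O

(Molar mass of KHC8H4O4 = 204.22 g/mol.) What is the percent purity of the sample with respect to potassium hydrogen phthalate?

n(NaOH) per titration = 0.04181 × 0.1255 = 5.247 × 10^-3 mol
n(KHC8H4O4) in each aliquot = 5.247 × 10^-3 mol (1:1 ratio)
n(KHC8H4O4) in the whole flask = 5.247 × 10^-3 × 500.0/50.00 = 0.05247 mol
mass of KHC8H4O4 = 0.05247 × 204.22 = 10.72 g
% KHC8H4O4 = 10.72 / 15.36 × 100 = 69.76 %

69.76 %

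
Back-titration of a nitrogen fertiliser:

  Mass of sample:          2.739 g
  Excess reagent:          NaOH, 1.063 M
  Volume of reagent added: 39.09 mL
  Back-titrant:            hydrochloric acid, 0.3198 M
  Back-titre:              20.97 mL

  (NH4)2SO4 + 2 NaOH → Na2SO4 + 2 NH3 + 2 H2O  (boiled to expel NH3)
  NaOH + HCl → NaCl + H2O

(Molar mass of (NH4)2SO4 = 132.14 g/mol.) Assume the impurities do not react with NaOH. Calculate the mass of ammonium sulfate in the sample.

n(NaOH) added = 0.03909 × 1.063 = 0.04155 mol
n(HCl) used in back-titration = 0.02097 × 0.3198 = 6.706 × 10^-3 mol
n(NaOH) left over = 6.706 × 10^-3 mol (1:1 ratio)
n(NaOH) consumed by analyte = 0.04155 − 6.706 × 10^-3 = 0.03485 mol
From the 1:2 ratio, n((NH4)2SO4) = 1/2 × 0.03485 = 0.01742 mol
mass of (NH4)2SO4 = 0.01742 × 132.14 = 2.302 g

2.302 g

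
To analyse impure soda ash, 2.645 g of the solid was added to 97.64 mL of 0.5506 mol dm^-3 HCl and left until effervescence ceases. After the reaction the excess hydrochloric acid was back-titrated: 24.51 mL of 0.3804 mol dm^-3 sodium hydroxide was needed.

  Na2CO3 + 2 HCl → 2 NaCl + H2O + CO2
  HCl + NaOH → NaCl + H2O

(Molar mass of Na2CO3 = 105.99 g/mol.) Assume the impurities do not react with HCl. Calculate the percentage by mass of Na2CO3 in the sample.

89.03 %

n(HCl) added = 0.09764 × 0.5506 = 0.05376 mol
n(NaOH) used in back-titration = 0.02451 × 0.3804 = 9.324 × 10^-3 mol
n(HCl) left over = 9.324 × 10^-3 mol (1:1 ratio)
n(HCl) consumed by analyte = 0.05376 − 9.324 × 10^-3 = 0.04444 mol
From the 1:2 ratio, n(Na2CO3) = 1/2 × 0.04444 = 0.02222 mol
mass of Na2CO3 = 0.02222 × 105.99 = 2.355 g
% Na2CO3 = 2.355 / 2.645 × 100 = 89.03 %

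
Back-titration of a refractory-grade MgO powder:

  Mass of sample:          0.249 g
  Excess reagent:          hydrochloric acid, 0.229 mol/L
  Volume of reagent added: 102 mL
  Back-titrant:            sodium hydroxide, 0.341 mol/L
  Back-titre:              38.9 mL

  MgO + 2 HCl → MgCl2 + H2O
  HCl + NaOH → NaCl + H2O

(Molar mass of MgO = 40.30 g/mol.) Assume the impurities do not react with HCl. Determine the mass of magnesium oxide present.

n(HCl) added = 0.102 × 0.229 = 0.0234 mol
n(NaOH) used in back-titration = 0.0389 × 0.341 = 0.0133 mol
n(HCl) left over = 0.0133 mol (1:1 ratio)
n(HCl) consumed by analyte = 0.0234 − 0.0133 = 0.0101 mol
From the 1:2 ratio, n(MgO) = 1/2 × 0.0101 = 5.05 × 10^-3 mol
mass of MgO = 5.05 × 10^-3 × 40.30 = 0.203 g

0.203 g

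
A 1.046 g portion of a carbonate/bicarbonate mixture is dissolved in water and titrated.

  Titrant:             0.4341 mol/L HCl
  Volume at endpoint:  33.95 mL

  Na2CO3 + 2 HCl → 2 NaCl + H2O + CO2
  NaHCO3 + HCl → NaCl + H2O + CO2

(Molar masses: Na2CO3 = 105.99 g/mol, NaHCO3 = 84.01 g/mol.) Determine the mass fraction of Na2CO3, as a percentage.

31.38 %

n(HCl) = 0.03395 × 0.4341 = 0.01474 mol
Let x = n(Na2CO3), y = n(NaHCO3).
Titrant: 2x + 1y = 0.01474;  mass: 105.99x + 84.01y = 1.046
Solving, x = 3.097 × 10^-3 mol, y = 8.543 × 10^-3 mol
mass of Na2CO3 = 3.097 × 10^-3 × 105.99 = 0.3283 g
% Na2CO3 = 0.3283 / 1.046 × 100 = 31.38 %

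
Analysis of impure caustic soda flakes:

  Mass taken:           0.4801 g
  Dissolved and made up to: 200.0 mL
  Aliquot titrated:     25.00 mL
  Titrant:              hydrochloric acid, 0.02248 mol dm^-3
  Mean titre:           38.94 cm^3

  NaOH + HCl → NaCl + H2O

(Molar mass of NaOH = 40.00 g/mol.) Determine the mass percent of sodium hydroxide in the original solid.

58.35 %

n(HCl) per titration = 0.03894 × 0.02248 = 8.754 × 10^-4 mol
n(NaOH) in each aliquot = 8.754 × 10^-4 mol (1:1 ratio)
n(NaOH) in the whole flask = 8.754 × 10^-4 × 200.0/25.00 = 7.003 × 10^-3 mol
mass of NaOH = 7.003 × 10^-3 × 40.00 = 0.2801 g
% NaOH = 0.2801 / 0.4801 × 100 = 58.35 %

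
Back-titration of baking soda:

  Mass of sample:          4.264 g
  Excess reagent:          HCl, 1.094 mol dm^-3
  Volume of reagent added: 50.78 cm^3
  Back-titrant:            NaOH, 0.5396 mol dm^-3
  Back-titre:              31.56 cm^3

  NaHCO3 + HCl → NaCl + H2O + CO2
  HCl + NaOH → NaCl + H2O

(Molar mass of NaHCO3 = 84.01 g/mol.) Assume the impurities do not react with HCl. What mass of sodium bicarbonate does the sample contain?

3.236 g

n(HCl) added = 0.05078 × 1.094 = 0.05555 mol
n(NaOH) used in back-titration = 0.03156 × 0.5396 = 0.01703 mol
n(HCl) left over = 0.01703 mol (1:1 ratio)
n(HCl) consumed by analyte = 0.05555 − 0.01703 = 0.03852 mol
n(NaHCO3) = 0.03852 mol (1:1 ratio)
mass of NaHCO3 = 0.03852 × 84.01 = 3.236 g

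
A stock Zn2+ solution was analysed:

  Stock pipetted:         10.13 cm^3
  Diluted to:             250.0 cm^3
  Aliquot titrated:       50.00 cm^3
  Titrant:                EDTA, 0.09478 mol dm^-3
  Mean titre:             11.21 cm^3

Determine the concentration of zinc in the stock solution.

Zn^2+ + EDTA^4- → [Zn(EDTA)]^2-
n(EDTA) = 0.01121 × 0.09478 = 1.062 × 10^-3 mol
n(Zn2+) in the aliquot = 1.062 × 10^-3 mol (1:1 ratio)
[Zn2+]_dilute = 1.062 × 10^-3 / 0.05000 = 0.02125 mol/L
Dilution factor = 250.0 / 10.13 = 24.68
[Zn2+]_stock = 0.02125 × 24.68 = 0.5244 mol/L

0.5244 mol/L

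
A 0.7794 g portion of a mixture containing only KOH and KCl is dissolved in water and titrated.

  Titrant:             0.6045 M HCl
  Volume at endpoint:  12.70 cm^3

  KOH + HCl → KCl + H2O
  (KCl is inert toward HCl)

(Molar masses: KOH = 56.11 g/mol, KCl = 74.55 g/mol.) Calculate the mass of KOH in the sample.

n(HCl) = 0.01270 × 0.6045 = 7.677 × 10^-3 mol
Let x = n(KOH), y = n(KCl).
Titrant: 1x = 7.677 × 10^-3;  mass: 56.11x + 74.55y = 0.7794
Solving, x = 7.677 × 10^-3 mol, y = 4.677 × 10^-3 mol
mass of KOH = 7.677 × 10^-3 × 56.11 = 0.4308 g

0.4308 g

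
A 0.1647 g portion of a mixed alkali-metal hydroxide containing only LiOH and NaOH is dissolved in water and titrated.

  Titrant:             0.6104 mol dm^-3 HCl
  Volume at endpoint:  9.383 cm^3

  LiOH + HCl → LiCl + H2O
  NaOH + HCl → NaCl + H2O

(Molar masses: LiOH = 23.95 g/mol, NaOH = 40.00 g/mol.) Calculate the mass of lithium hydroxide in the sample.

0.09609 g

n(HCl) = 0.009383 × 0.6104 = 5.727 × 10^-3 mol
Let x = n(LiOH), y = n(NaOH).
Titrant: 1x + 1y = 5.727 × 10^-3;  mass: 23.95x + 40.00y = 0.1647
Solving, x = 4.012 × 10^-3 mol, y = 1.715 × 10^-3 mol
mass of LiOH = 4.012 × 10^-3 × 23.95 = 0.09609 g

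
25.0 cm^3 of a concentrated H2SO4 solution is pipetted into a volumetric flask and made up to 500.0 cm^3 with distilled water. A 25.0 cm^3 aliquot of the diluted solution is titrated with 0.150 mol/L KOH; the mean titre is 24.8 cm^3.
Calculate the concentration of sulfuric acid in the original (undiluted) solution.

H2SO4 + 2 KOH → K2SO4 + 2 H2O
n(KOH) = 0.0248 × 0.150 = 3.72 × 10^-3 mol
From the 1:2 ratio, n(H2SO4) in the aliquot = 1/2 × 3.72 × 10^-3 = 1.86 × 10^-3 mol
[H2SO4]_dilute = 1.86 × 10^-3 / 0.0250 = 0.0744 mol/L
Dilution factor = 500.0 / 25.0 = 20.00
[H2SO4]_stock = 0.0744 × 20.00 = 1.49 mol/L

1.49 mol/L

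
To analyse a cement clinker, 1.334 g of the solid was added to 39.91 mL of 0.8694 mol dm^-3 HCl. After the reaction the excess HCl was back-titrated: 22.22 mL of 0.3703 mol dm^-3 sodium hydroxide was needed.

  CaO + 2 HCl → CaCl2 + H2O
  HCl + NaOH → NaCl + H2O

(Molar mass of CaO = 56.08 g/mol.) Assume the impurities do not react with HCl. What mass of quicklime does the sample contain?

n(HCl) added = 0.03991 × 0.8694 = 0.03470 mol
n(NaOH) used in back-titration = 0.02222 × 0.3703 = 8.228 × 10^-3 mol
n(HCl) left over = 8.228 × 10^-3 mol (1:1 ratio)
n(HCl) consumed by analyte = 0.03470 − 8.228 × 10^-3 = 0.02647 mol
From the 1:2 ratio, n(CaO) = 1/2 × 0.02647 = 0.01323 mol
mass of CaO = 0.01323 × 56.08 = 0.7422 g

0.7422 g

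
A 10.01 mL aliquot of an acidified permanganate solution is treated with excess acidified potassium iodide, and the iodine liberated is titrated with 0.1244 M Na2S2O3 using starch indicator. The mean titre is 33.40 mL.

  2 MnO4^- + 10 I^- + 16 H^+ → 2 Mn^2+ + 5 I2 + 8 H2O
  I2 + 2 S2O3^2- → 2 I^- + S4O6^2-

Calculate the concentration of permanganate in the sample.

0.08302 M

n(S2O3^2-) = 0.03340 × 0.1244 = 4.155 × 10^-3 mol
n(I2) = n(S2O3^2-)/2 = 2.077 × 10^-3 mol
From the 2:5 ratio, n(MnO4^-) in the aliquot = 2/5 × 2.077 × 10^-3 = 8.310 × 10^-4 mol
[MnO4^-] = 8.310 × 10^-4 / 0.01001 = 0.08302 mol/L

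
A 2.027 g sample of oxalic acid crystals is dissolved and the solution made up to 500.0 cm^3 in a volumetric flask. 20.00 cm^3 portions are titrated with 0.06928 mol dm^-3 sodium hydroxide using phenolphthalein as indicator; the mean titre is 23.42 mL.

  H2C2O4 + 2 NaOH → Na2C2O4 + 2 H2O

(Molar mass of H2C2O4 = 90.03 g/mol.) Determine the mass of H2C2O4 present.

1.826 g

n(NaOH) per titration = 0.02342 × 0.06928 = 1.623 × 10^-3 mol
From the 1:2 ratio, n(H2C2O4) in each aliquot = 1/2 × 1.623 × 10^-3 = 8.113 × 10^-4 mol
n(H2C2O4) in the whole flask = 8.113 × 10^-4 × 500.0/20.00 = 0.02028 mol
mass of H2C2O4 = 0.02028 × 90.03 = 1.826 g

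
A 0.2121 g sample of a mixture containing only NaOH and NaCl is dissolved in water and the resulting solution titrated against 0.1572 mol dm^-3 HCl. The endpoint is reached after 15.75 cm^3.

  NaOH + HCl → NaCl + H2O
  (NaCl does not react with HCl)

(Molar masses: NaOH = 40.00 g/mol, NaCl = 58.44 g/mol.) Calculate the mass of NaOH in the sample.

0.09904 g

n(HCl) = 0.01575 × 0.1572 = 2.476 × 10^-3 mol
Let x = n(NaOH), y = n(NaCl).
Titrant: 1x = 2.476 × 10^-3;  mass: 40.00x + 58.44y = 0.2121
Solving, x = 2.476 × 10^-3 mol, y = 1.935 × 10^-3 mol
mass of NaOH = 2.476 × 10^-3 × 40.00 = 0.09904 g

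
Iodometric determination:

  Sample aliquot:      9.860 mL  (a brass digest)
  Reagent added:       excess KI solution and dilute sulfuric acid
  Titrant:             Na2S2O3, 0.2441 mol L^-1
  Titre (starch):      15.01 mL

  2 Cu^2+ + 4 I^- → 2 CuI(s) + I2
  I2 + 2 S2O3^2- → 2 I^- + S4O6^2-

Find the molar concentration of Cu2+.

0.3716 mol/L

n(S2O3^2-) = 0.01501 × 0.2441 = 3.664 × 10^-3 mol
n(I2) = n(S2O3^2-)/2 = 1.832 × 10^-3 mol
From the 2:1 ratio, n(Cu2+) in the aliquot = 2/1 × 1.832 × 10^-3 = 3.664 × 10^-3 mol
[Cu2+] = 3.664 × 10^-3 / 0.009860 = 0.3716 mol/L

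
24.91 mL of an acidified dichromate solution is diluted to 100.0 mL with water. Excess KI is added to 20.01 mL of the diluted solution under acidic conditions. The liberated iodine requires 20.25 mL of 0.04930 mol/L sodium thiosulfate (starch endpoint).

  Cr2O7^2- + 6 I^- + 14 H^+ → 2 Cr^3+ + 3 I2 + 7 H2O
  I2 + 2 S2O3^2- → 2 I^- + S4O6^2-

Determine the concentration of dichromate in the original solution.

0.03338 mol/L

n(S2O3^2-) = 0.02025 × 0.04930 = 9.983 × 10^-4 mol
n(I2) = n(S2O3^2-)/2 = 4.992 × 10^-4 mol
From the 1:3 ratio, n(Cr2O7^2-) in the aliquot = 1/3 × 4.992 × 10^-4 = 1.664 × 10^-4 mol
[Cr2O7^2-]_dilute = 1.664 × 10^-4 / 0.02001 = 0.008315 mol/L
[Cr2O7^2-]_original = 0.008315 × 100.0/24.91 = 0.03338 mol/L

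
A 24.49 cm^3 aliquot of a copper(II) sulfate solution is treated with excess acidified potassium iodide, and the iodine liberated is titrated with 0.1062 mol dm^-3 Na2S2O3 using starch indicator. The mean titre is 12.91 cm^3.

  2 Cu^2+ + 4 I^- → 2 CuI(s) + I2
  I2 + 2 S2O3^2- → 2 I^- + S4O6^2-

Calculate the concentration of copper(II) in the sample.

0.05598 mol/L

n(S2O3^2-) = 0.01291 × 0.1062 = 1.371 × 10^-3 mol
n(I2) = n(S2O3^2-)/2 = 6.855 × 10^-4 mol
From the 2:1 ratio, n(Cu2+) in the aliquot = 2/1 × 6.855 × 10^-4 = 1.371 × 10^-3 mol
[Cu2+] = 1.371 × 10^-3 / 0.02449 = 0.05598 mol/L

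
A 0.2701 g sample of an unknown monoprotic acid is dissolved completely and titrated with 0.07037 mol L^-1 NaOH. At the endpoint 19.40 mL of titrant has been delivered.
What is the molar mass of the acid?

197.8 g/mol

n(NaOH) = 0.01940 L × 0.07037 mol/L = 1.365 × 10^-3 mol
n(HA) = 1.365 × 10^-3 mol (1:1 ratio)
M = m / n = 0.2701 g / 1.365 × 10^-3 mol = 197.8 g/mol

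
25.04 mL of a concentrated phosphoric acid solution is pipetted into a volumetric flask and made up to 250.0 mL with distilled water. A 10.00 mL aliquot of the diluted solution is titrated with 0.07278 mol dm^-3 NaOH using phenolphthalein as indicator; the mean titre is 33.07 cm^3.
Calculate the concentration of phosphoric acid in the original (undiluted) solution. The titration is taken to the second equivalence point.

H3PO4 + 2 NaOH → Na2HPO4 + 2 H2O
n(NaOH) = 0.03307 × 0.07278 = 2.407 × 10^-3 mol
From the 1:2 ratio, n(H3PO4) in the aliquot = 1/2 × 2.407 × 10^-3 = 1.203 × 10^-3 mol
[H3PO4]_dilute = 1.203 × 10^-3 / 0.01000 = 0.1203 mol/L
Dilution factor = 250.0 / 25.04 = 9.984
[H3PO4]_stock = 0.1203 × 9.984 = 1.201 mol/L

1.201 mol/L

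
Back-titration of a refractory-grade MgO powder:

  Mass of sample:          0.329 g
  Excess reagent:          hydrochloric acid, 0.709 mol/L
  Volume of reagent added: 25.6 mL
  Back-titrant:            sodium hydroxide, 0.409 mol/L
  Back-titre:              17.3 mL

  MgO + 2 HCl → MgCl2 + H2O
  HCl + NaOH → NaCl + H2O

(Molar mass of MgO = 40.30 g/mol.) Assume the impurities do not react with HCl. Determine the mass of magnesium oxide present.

n(HCl) added = 0.0256 × 0.709 = 0.0182 mol
n(NaOH) used in back-titration = 0.0173 × 0.409 = 7.08 × 10^-3 mol
n(HCl) left over = 7.08 × 10^-3 mol (1:1 ratio)
n(HCl) consumed by analyte = 0.0182 − 7.08 × 10^-3 = 0.0111 mol
From the 1:2 ratio, n(MgO) = 1/2 × 0.0111 = 5.54 × 10^-3 mol
mass of MgO = 5.54 × 10^-3 × 40.30 = 0.223 g

0.223 g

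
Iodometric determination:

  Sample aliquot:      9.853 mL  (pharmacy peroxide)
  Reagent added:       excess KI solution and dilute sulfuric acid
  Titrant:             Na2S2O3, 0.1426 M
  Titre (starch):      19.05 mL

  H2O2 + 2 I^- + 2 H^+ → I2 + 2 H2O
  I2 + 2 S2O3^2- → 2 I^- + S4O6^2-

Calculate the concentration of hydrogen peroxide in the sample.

n(S2O3^2-) = 0.01905 × 0.1426 = 2.717 × 10^-3 mol
n(I2) = n(S2O3^2-)/2 = 1.358 × 10^-3 mol
n(H2O2) in the aliquot = 1.358 × 10^-3 mol (1:1 ratio)
[H2O2] = 1.358 × 10^-3 / 0.009853 = 0.1379 mol/L

0.1379 M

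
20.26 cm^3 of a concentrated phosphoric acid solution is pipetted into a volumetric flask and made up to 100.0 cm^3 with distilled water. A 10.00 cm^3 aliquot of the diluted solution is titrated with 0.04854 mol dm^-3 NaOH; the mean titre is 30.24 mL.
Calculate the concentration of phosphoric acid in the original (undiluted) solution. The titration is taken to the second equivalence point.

H3PO4 + 2 NaOH → Na2HPO4 + 2 H2O
n(NaOH) = 0.03024 × 0.04854 = 1.468 × 10^-3 mol
From the 1:2 ratio, n(H3PO4) in the aliquot = 1/2 × 1.468 × 10^-3 = 7.339 × 10^-4 mol
[H3PO4]_dilute = 7.339 × 10^-4 / 0.01000 = 0.07339 mol/L
Dilution factor = 100.0 / 20.26 = 4.936
[H3PO4]_stock = 0.07339 × 4.936 = 0.3623 mol/L

0.3623 mol/L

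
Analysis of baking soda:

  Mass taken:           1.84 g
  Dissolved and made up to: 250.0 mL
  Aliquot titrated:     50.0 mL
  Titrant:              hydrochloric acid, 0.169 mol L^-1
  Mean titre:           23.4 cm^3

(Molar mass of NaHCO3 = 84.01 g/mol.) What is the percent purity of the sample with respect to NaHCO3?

90.3 %

NaHCO3 + HCl → NaCl + H2O + CO2
n(HCl) per titration = 0.0234 × 0.169 = 3.95 × 10^-3 mol
n(NaHCO3) in each aliquot = 3.95 × 10^-3 mol (1:1 ratio)
n(NaHCO3) in the whole flask = 3.95 × 10^-3 × 250.0/50.0 = 0.0198 mol
mass of NaHCO3 = 0.0198 × 84.01 = 1.66 g
% NaHCO3 = 1.66 / 1.84 × 100 = 90.3 %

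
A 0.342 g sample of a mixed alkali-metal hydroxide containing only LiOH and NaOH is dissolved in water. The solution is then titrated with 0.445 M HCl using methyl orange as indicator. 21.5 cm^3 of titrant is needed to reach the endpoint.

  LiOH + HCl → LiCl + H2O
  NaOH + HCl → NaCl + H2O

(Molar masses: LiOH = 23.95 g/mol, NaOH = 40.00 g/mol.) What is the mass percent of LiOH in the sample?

17.8 %

n(HCl) = 0.0215 × 0.445 = 9.57 × 10^-3 mol
Let x = n(LiOH), y = n(NaOH).
Titrant: 1x + 1y = 9.57 × 10^-3;  mass: 23.95x + 40.00y = 0.342
Solving, x = 2.54 × 10^-3 mol, y = 7.03 × 10^-3 mol
mass of LiOH = 2.54 × 10^-3 × 23.95 = 0.0607 g
% LiOH = 0.0607 / 0.342 × 100 = 17.8 %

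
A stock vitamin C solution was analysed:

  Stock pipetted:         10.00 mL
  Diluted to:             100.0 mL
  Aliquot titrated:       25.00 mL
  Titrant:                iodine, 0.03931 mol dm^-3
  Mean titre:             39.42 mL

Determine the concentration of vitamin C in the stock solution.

0.6198 mol/L

C6H8O6 + I2 → C6H6O6 + 2 HI
n(I2) = 0.03942 × 0.03931 = 1.550 × 10^-3 mol
n(C6H8O6) in the aliquot = 1.550 × 10^-3 mol (1:1 ratio)
[C6H8O6]_dilute = 1.550 × 10^-3 / 0.02500 = 0.06198 mol/L
Dilution factor = 100.0 / 10.00 = 10.00
[C6H8O6]_stock = 0.06198 × 10.00 = 0.6198 mol/L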